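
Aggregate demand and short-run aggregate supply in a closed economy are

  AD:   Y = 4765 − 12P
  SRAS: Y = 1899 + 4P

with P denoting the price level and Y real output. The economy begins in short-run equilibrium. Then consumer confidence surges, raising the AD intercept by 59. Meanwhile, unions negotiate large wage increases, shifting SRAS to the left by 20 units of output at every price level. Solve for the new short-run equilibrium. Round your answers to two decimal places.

After both shocks: AD is Y = 4824 − 12P and SRAS is Y = 1879 + 4P.
Setting them equal: 2945 = 16P, so P = 184.06.
Substituting into AD, Y = 2615.25.

P = 184.06, Y = 2615.25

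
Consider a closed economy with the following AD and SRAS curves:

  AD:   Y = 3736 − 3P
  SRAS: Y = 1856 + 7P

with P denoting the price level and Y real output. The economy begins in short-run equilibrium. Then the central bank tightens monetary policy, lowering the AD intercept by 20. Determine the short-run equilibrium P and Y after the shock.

P = 186, Y = 3158

This is a negative demand shock: AD shifts left.
New AD: Y = 3716 − 3P.
Set AD = SRAS: 3716 − 3P = 1856 + 7P, so 1860 = 10P and P = 186.
Y = 3716 − 3·186 = 3158.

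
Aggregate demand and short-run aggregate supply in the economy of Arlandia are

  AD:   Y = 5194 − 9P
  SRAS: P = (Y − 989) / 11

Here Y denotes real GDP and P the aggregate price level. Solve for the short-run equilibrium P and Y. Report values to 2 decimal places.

P = 210.25, Y = 3301.75

Rearrange SRAS to Y = 989 + 11P.
Set AD = SRAS: 5194 − 9P = 989 + 11P, so 4205 = 20P and P = 210.25.
Substituting into AD, Y = 5194 − 9P = 3301.75.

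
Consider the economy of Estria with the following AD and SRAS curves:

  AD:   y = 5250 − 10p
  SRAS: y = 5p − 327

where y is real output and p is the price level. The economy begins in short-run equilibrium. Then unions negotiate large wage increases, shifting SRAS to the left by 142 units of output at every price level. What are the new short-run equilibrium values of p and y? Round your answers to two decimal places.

p = 381.27, y = 1437.33

This is a negative supply shock: SRAS shifts left.
New SRAS: y = 5p − 469.
Set AD = SRAS: 5250 − 10p = 5p − 469, so 5719 = 15p and p = 381.27.
Substituting into AD, y = 1437.33.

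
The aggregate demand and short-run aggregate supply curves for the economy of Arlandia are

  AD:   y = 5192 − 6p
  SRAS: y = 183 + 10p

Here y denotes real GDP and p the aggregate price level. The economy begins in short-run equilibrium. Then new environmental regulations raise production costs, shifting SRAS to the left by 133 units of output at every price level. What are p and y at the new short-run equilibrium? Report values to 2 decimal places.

This is a negative supply shock: SRAS shifts left.
New SRAS: y = 50 + 10p.
Set AD = SRAS: 5192 − 6p = 50 + 10p, so 5142 = 16p and p = 321.38.
Substituting into AD, y = 3263.75.

p = 321.38, y = 3263.75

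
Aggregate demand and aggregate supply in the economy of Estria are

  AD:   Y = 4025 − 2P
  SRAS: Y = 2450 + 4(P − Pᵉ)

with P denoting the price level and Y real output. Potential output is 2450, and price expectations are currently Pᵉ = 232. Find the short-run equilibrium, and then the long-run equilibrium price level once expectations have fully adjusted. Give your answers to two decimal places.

Short run: P = 417.17, Y = 3190.67. Long run: P = 787.50.

Short run: with Pᵉ = 232, SRAS is Y = 1522 + 4P. Setting AD = SRAS gives 2503 = 6P, so P = 417.17 and Y = 4025 − 2P = 3190.67.
Output 3190.67 is above potential 2450, so over time expected prices rise and SRAS shifts left until Y returns to 2450.
Long run: Y = 2450 on the AD curve gives 2450 = 4025 − 2P, so P = 787.50.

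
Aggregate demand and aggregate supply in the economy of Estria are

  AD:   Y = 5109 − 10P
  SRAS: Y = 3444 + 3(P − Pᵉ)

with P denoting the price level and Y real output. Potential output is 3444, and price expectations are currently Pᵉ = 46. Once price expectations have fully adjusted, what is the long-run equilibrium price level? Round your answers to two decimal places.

Short run: with Pᵉ = 46, SRAS is Y = 3306 + 3P. Setting AD = SRAS gives 1803 = 13P, so P = 138.69 and Y = 5109 − 10P = 3722.08.
Output 3722.08 is above potential 3444, so over time expected prices rise and SRAS shifts left until Y returns to 3444.
Long run: Y = 3444 on the AD curve gives 3444 = 5109 − 10P, so P = 166.50.

Long-run P = 166.50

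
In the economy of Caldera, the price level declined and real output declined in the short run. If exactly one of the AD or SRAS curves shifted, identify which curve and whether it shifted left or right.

AD shifted left

P fell and Y fell. An AD shift moves P and Y in the same direction; an SRAS shift moves them in opposite directions.
Here P and Y moved in the same direction, so the AD curve shifted.
Since Y fell, AD shifted left.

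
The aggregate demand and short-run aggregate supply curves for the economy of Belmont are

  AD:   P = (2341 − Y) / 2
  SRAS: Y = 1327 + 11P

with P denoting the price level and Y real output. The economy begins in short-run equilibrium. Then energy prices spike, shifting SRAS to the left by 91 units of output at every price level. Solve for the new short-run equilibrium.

This is a negative supply shock: SRAS shifts left.
New SRAS: Y = 1236 + 11P.
Set AD = SRAS: 2341 − 2P = 1236 + 11P, so 1105 = 13P and P = 85.
Y = 2341 − 2·85 = 2171.

P = 85, Y = 2171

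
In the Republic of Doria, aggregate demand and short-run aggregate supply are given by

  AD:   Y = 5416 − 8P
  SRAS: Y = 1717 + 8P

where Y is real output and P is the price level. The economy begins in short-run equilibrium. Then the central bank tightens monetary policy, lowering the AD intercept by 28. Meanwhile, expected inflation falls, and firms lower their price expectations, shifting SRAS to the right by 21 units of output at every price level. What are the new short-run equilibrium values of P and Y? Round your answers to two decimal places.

P = 228.13, Y = 3563.00

After both shocks: AD is Y = 5388 − 8P and SRAS is Y = 1738 + 8P.
Setting them equal: 3650 = 16P, so P = 228.13.
Substituting into AD, Y = 3563.00.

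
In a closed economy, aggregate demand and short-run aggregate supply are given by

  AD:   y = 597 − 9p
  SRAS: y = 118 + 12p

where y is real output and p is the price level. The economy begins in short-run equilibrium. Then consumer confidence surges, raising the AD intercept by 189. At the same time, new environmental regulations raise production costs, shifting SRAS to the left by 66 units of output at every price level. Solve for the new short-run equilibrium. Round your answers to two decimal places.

After both shocks: AD is y = 786 − 9p and SRAS is y = 52 + 12p.
Setting them equal: 734 = 21p, so p = 34.95.
Substituting into AD, y = 471.43.

p = 34.95, y = 471.43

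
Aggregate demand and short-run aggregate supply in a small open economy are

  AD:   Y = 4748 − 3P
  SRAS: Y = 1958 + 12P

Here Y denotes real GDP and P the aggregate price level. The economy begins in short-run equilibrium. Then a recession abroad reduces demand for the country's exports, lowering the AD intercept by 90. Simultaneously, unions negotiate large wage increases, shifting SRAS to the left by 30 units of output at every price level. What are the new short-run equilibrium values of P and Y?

After both shocks: AD is Y = 4658 − 3P and SRAS is Y = 1928 + 12P.
Setting them equal: 2730 = 15P, so P = 182.
Y = 4658 − 3·182 = 4112.

P = 182, Y = 4112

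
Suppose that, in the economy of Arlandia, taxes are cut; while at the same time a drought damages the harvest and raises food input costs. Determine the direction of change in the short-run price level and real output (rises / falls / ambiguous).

Price level: rises; output: ambiguous

The first event is a positive demand shock: AD shifts right, which by itself pushes P up and Y up.
The second is an adverse supply shock: SRAS shifts left, which by itself pushes P up and Y down.
Both shocks push P up, so P rises. The two shocks push Y in opposite directions, so the effect on Y is ambiguous.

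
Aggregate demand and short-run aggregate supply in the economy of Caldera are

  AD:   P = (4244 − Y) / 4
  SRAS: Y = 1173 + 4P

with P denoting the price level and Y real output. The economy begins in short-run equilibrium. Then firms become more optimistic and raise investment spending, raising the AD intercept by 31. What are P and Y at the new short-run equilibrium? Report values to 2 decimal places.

P = 387.75, Y = 2724.00

This is a positive demand shock: AD shifts right.
New AD: Y = 4275 − 4P.
Set AD = SRAS: 4275 − 4P = 1173 + 4P, so 3102 = 8P and P = 387.75.
Substituting into AD, Y = 2724.00.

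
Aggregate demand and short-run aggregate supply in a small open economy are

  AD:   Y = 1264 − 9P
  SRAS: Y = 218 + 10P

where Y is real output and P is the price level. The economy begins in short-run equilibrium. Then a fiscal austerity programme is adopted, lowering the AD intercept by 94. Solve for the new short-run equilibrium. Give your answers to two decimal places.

P = 50.11, Y = 719.05

This is a negative demand shock: AD shifts left.
New AD: Y = 1170 − 9P.
Set AD = SRAS: 1170 − 9P = 218 + 10P, so 952 = 19P and P = 50.11.
Substituting into AD, Y = 719.05.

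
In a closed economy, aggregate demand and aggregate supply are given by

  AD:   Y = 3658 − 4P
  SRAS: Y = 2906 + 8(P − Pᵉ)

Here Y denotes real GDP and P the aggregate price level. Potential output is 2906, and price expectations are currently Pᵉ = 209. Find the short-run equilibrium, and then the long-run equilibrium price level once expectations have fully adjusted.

Short run: with Pᵉ = 209, SRAS is Y = 1234 + 8P. Setting AD = SRAS gives 2424 = 12P, so P = 202 and Y = 3658 − 4·202 = 2850.
Output 2850 is below potential 2906, so over time expected prices fall and SRAS shifts right until Y returns to 2906.
Long run: Y = 2906 on the AD curve gives 2906 = 3658 − 4P, so P = 188.

Short run: P = 202, Y = 2850. Long run: P = 188.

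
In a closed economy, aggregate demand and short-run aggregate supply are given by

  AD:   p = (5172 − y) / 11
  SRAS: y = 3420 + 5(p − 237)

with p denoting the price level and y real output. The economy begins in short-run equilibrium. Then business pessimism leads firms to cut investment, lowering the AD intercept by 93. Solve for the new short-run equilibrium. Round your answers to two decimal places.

p = 177.75, y = 3123.75

This is a negative demand shock: AD shifts left.
New AD: y = 5079 − 11p.
SRAS can be written y = 2235 + 5p.
Set AD = SRAS: 5079 − 11p = 2235 + 5p, so 2844 = 16p and p = 177.75.
Substituting into AD, y = 3123.75.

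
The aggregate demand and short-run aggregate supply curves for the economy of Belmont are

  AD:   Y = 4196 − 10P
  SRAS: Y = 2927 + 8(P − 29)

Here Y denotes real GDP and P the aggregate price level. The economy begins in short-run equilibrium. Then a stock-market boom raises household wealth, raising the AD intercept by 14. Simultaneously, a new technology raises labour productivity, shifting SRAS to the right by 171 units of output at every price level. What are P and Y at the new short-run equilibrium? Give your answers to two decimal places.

After both shocks: AD is Y = 4210 − 10P and SRAS is Y = 2866 + 8P.
Setting them equal: 1344 = 18P, so P = 74.67.
Substituting into AD, Y = 3463.33.

P = 74.67, Y = 3463.33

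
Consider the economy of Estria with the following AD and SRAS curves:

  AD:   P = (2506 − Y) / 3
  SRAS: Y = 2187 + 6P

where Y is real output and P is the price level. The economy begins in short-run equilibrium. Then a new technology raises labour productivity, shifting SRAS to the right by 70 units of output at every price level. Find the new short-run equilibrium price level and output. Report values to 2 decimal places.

This is a positive supply shock: SRAS shifts right.
New SRAS: Y = 2257 + 6P.
Set AD = SRAS: 2506 − 3P = 2257 + 6P, so 249 = 9P and P = 27.67.
Substituting into AD, Y = 2423.00.

P = 27.67, Y = 2423.00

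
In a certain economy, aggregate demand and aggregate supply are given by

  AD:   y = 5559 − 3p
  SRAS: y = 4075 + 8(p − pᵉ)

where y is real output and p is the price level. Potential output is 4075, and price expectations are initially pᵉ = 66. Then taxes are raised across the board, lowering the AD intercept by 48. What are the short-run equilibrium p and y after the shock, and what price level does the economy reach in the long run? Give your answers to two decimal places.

Short run: p = 178.55, y = 4975.36. Long run: p = 478.67.

AD shifts left: new AD is y = 5511 − 3p. With pᵉ = 66, SRAS is y = 3547 + 8p.
Short run: 5511 − 3p = 3547 + 8p gives 1964 = 11p, so p = 178.55 and y = 5511 − 3p = 4975.36.
y = 4975.36 is above potential 4075; expectations adjust and SRAS shifts left until y = 4075.
Long run: on the new AD curve, 4075 = 5511 − 3p gives p = 478.67.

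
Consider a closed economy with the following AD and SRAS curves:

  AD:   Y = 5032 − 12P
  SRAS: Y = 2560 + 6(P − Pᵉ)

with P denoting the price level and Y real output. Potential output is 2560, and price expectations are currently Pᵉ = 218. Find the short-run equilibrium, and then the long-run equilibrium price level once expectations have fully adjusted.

Short run: with Pᵉ = 218, SRAS is Y = 1252 + 6P. Setting AD = SRAS gives 3780 = 18P, so P = 210 and Y = 5032 − 12·210 = 2512.
Output 2512 is below potential 2560, so over time expected prices fall and SRAS shifts right until Y returns to 2560.
Long run: Y = 2560 on the AD curve gives 2560 = 5032 − 12P, so P = 206.

Short run: P = 210, Y = 2512. Long run: P = 206.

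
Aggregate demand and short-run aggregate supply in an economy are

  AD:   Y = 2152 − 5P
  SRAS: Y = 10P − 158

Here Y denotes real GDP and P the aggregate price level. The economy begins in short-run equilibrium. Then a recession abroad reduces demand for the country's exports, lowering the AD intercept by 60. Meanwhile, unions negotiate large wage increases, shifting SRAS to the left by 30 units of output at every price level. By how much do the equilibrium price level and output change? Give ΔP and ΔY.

ΔP = -2, ΔY = -50

After both shocks: AD is Y = 2092 − 5P and SRAS is Y = 10P − 188.
Setting them equal: 2280 = 15P, so P = 152.
Y = 2092 − 5·152 = 1332.
Initially P = 154, Y = 1382, so ΔP = -2 and ΔY = -50.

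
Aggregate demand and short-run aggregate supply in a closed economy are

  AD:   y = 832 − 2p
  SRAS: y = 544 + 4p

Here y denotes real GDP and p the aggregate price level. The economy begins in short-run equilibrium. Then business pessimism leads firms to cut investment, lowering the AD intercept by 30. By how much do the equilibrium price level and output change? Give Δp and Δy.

Δp = -5, Δy = -20

This is a negative demand shock: AD shifts left.
New AD: y = 802 − 2p.
Set AD = SRAS: 802 − 2p = 544 + 4p, so 258 = 6p and p = 43.
y = 802 − 2·43 = 716.
Initially p = 48, y = 736, so Δp = -5 and Δy = -20.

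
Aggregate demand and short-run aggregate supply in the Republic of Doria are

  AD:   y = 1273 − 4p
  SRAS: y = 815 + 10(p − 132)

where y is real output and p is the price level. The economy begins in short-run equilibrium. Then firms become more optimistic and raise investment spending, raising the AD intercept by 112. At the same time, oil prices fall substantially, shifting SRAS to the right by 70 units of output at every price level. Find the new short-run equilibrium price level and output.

After both shocks: AD is y = 1385 − 4p and SRAS is y = 10p − 435.
Setting them equal: 1820 = 14p, so p = 130.
y = 1385 − 4·130 = 865.

p = 130, y = 865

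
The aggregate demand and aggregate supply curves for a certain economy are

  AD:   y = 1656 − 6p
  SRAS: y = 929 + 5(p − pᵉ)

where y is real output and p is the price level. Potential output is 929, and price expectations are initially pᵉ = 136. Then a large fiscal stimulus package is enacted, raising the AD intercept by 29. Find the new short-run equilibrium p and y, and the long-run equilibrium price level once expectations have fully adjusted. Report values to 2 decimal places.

AD shifts right: new AD is y = 1685 − 6p. With pᵉ = 136, SRAS is y = 249 + 5p.
Short run: 1685 − 6p = 249 + 5p gives 1436 = 11p, so p = 130.55 and y = 1685 − 6p = 901.73.
y = 901.73 is below potential 929; expectations adjust and SRAS shifts right until y = 929.
Long run: on the new AD curve, 929 = 1685 − 6p gives p = 126.00.

Short run: p = 130.55, y = 901.73. Long run: p = 126.00.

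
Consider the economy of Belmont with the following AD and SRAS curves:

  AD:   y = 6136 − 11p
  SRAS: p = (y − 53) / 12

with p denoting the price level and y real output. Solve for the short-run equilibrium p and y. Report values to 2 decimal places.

Rearrange SRAS to y = 53 + 12p.
Set AD = SRAS: 6136 − 11p = 53 + 12p, so 6083 = 23p and p = 264.48.
Substituting into AD, y = 6136 − 11p = 3226.74.

p = 264.48, y = 3226.74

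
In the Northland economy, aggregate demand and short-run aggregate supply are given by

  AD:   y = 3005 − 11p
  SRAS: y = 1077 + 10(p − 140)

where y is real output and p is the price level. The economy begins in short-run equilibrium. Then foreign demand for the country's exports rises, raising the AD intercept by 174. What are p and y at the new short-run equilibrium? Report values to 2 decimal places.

This is a positive demand shock: AD shifts right.
New AD: y = 3179 − 11p.
SRAS can be written y = 10p − 323.
Set AD = SRAS: 3179 − 11p = 10p − 323, so 3502 = 21p and p = 166.76.
Substituting into AD, y = 1344.62.

p = 166.76, y = 1344.62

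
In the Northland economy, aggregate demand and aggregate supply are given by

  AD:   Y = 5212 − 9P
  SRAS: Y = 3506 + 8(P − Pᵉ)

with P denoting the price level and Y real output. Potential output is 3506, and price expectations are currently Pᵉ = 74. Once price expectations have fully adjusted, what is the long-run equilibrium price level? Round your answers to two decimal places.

Short run: with Pᵉ = 74, SRAS is Y = 2914 + 8P. Setting AD = SRAS gives 2298 = 17P, so P = 135.18 and Y = 5212 − 9P = 3995.41.
Output 3995.41 is above potential 3506, so over time expected prices rise and SRAS shifts left until Y returns to 3506.
Long run: Y = 3506 on the AD curve gives 3506 = 5212 − 9P, so P = 189.56.

Long-run P = 189.56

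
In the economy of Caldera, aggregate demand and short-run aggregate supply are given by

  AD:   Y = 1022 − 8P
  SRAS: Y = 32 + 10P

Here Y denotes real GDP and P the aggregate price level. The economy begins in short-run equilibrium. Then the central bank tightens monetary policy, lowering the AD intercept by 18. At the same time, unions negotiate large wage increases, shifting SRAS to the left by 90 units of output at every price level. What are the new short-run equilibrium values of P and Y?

P = 59, Y = 532

After both shocks: AD is Y = 1004 − 8P and SRAS is Y = 10P − 58.
Setting them equal: 1062 = 18P, so P = 59.
Y = 1004 − 8·59 = 532.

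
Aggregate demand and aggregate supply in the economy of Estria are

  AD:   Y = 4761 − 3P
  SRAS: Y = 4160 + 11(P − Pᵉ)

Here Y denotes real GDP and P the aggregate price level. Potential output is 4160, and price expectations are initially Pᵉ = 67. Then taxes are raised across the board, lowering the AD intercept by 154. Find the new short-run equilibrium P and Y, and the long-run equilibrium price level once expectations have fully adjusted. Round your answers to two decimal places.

Short run: P = 84.57, Y = 4353.29. Long run: P = 149.00.

AD shifts left: new AD is Y = 4607 − 3P. With Pᵉ = 67, SRAS is Y = 3423 + 11P.
Short run: 4607 − 3P = 3423 + 11P gives 1184 = 14P, so P = 84.57 and Y = 4607 − 3P = 4353.29.
Y = 4353.29 is above potential 4160; expectations adjust and SRAS shifts left until Y = 4160.
Long run: on the new AD curve, 4160 = 4607 − 3P gives P = 149.00.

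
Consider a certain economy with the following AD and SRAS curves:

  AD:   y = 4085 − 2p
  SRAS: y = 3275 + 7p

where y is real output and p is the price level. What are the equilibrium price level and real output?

Set AD = SRAS: 4085 − 2p = 3275 + 7p, so 810 = 9p and p = 90.
Then y = 4085 − 2·90 = 3905.

p = 90, y = 3905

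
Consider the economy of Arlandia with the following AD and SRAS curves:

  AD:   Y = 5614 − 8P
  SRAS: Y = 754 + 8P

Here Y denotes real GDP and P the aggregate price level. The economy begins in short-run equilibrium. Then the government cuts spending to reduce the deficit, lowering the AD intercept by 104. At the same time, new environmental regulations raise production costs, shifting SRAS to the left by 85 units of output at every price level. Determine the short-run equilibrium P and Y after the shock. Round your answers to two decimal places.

After both shocks: AD is Y = 5510 − 8P and SRAS is Y = 669 + 8P.
Setting them equal: 4841 = 16P, so P = 302.56.
Substituting into AD, Y = 3089.50.

P = 302.56, Y = 3089.50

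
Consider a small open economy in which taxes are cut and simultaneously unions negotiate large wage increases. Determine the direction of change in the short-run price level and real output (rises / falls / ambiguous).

Price level: rises; output: ambiguous

The first event is a positive demand shock: AD shifts right, which by itself pushes P up and Y up.
The second is an adverse supply shock: SRAS shifts left, which by itself pushes P up and Y down.
Both shocks push P up, so P rises. The two shocks push Y in opposite directions, so the effect on Y is ambiguous.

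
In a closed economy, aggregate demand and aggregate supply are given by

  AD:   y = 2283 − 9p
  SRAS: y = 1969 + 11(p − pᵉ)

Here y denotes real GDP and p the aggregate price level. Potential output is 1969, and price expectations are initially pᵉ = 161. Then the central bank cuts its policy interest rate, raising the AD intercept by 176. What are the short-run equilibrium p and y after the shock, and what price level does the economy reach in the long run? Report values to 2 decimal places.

Short run: p = 113.05, y = 1441.55. Long run: p = 54.44.

AD shifts right: new AD is y = 2459 − 9p. With pᵉ = 161, SRAS is y = 198 + 11p.
Short run: 2459 − 9p = 198 + 11p gives 2261 = 20p, so p = 113.05 and y = 2459 − 9p = 1441.55.
y = 1441.55 is below potential 1969; expectations adjust and SRAS shifts right until y = 1969.
Long run: on the new AD curve, 1969 = 2459 − 9p gives p = 54.44.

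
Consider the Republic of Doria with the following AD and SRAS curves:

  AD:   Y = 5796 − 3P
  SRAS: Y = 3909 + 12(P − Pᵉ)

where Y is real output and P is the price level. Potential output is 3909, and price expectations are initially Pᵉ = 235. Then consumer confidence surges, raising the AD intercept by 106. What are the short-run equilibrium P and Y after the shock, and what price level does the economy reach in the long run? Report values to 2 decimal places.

Short run: P = 320.87, Y = 4939.40. Long run: P = 664.33.

AD shifts right: new AD is Y = 5902 − 3P. With Pᵉ = 235, SRAS is Y = 1089 + 12P.
Short run: 5902 − 3P = 1089 + 12P gives 4813 = 15P, so P = 320.87 and Y = 5902 − 3P = 4939.40.
Y = 4939.40 is above potential 3909; expectations adjust and SRAS shifts left until Y = 3909.
Long run: on the new AD curve, 3909 = 5902 − 3P gives P = 664.33.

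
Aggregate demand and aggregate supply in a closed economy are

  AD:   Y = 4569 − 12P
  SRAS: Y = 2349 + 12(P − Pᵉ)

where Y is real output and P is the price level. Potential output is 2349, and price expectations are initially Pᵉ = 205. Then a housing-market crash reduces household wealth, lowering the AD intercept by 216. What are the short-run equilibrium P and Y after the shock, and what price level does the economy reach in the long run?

AD shifts left: new AD is Y = 4353 − 12P. With Pᵉ = 205, SRAS is Y = 12P − 111.
Short run: 4353 − 12P = 12P − 111 gives 4464 = 24P, so P = 186 and Y = 4353 − 12·186 = 2121.
Y = 2121 is below potential 2349; expectations adjust and SRAS shifts right until Y = 2349.
Long run: on the new AD curve, 2349 = 4353 − 12P gives P = 167.

Short run: P = 186, Y = 2121. Long run: P = 167.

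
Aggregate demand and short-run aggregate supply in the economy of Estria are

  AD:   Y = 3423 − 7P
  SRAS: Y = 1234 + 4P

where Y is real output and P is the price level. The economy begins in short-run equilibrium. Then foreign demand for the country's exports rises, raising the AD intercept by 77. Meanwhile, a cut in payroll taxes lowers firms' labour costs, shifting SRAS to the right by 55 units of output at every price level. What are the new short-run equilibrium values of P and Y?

After both shocks: AD is Y = 3500 − 7P and SRAS is Y = 1289 + 4P.
Setting them equal: 2211 = 11P, so P = 201.
Y = 3500 − 7·201 = 2093.

P = 201, Y = 2093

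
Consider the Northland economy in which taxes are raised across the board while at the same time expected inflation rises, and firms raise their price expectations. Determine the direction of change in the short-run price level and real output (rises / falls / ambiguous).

Price level: ambiguous; output: falls

The first event is a negative demand shock: AD shifts left, which by itself pushes P down and Y down.
The second is an adverse supply shock: SRAS shifts left, which by itself pushes P up and Y down.
The two shocks push P in opposite directions, so the effect on P is ambiguous. Both shocks push Y down, so Y falls.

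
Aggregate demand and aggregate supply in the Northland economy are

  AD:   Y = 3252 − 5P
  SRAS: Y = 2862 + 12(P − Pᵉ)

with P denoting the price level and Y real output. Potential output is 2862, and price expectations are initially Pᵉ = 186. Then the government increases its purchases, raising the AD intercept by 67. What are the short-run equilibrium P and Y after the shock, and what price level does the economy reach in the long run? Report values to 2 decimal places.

Short run: P = 158.18, Y = 2528.12. Long run: P = 91.40.

AD shifts right: new AD is Y = 3319 − 5P. With Pᵉ = 186, SRAS is Y = 630 + 12P.
Short run: 3319 − 5P = 630 + 12P gives 2689 = 17P, so P = 158.18 and Y = 3319 − 5P = 2528.12.
Y = 2528.12 is below potential 2862; expectations adjust and SRAS shifts right until Y = 2862.
Long run: on the new AD curve, 2862 = 3319 − 5P gives P = 91.40.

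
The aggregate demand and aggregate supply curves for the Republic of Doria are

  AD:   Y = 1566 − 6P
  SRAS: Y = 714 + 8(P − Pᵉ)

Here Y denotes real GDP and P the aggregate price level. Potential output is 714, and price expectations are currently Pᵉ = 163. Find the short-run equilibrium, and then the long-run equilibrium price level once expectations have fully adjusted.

Short run: with Pᵉ = 163, SRAS is Y = 8P − 590. Setting AD = SRAS gives 2156 = 14P, so P = 154 and Y = 1566 − 6·154 = 642.
Output 642 is below potential 714, so over time expected prices fall and SRAS shifts right until Y returns to 714.
Long run: Y = 714 on the AD curve gives 714 = 1566 − 6P, so P = 142.

Short run: P = 154, Y = 642. Long run: P = 142.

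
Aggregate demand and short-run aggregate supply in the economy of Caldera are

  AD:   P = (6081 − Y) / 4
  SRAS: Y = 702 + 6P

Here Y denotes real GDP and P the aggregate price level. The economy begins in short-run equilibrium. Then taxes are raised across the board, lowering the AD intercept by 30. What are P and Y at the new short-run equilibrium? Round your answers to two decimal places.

P = 534.90, Y = 3911.40

This is a negative demand shock: AD shifts left.
New AD: Y = 6051 − 4P.
Set AD = SRAS: 6051 − 4P = 702 + 6P, so 5349 = 10P and P = 534.90.
Substituting into AD, Y = 3911.40.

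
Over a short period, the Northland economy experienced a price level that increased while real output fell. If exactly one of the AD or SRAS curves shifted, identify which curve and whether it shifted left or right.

SRAS shifted left

P rose and Y fell. An AD shift moves P and Y in the same direction; an SRAS shift moves them in opposite directions.
Here P and Y moved in opposite directions, so the SRAS curve shifted.
Since Y fell, SRAS shifted left.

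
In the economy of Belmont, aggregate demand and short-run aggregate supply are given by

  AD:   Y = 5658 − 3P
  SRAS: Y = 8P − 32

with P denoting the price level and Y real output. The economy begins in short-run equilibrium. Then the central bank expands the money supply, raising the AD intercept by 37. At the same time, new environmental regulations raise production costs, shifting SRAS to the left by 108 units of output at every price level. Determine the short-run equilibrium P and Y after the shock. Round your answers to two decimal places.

After both shocks: AD is Y = 5695 − 3P and SRAS is Y = 8P − 140.
Setting them equal: 5835 = 11P, so P = 530.45.
Substituting into AD, Y = 4103.64.

P = 530.45, Y = 4103.64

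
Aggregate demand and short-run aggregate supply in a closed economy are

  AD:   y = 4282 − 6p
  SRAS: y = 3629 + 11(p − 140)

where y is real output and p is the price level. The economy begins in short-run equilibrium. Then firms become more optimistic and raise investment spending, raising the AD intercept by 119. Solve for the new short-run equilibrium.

p = 136, y = 3585

This is a positive demand shock: AD shifts right.
New AD: y = 4401 − 6p.
SRAS can be written y = 2089 + 11p.
Set AD = SRAS: 4401 − 6p = 2089 + 11p, so 2312 = 17p and p = 136.
y = 4401 − 6·136 = 3585.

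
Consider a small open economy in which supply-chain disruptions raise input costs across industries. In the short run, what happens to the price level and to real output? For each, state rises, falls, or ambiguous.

This is an adverse supply shock: SRAS shifts left.
Moving along the downward-sloping AD curve, P rises and Y falls.

Price level: rises; output: falls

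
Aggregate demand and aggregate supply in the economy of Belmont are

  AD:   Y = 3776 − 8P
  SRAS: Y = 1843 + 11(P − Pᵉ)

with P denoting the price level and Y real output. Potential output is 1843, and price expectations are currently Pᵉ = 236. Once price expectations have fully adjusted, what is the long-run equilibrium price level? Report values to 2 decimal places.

Short run: with Pᵉ = 236, SRAS is Y = 11P − 753. Setting AD = SRAS gives 4529 = 19P, so P = 238.37 and Y = 3776 − 8P = 1869.05.
Output 1869.05 is above potential 1843, so over time expected prices rise and SRAS shifts left until Y returns to 1843.
Long run: Y = 1843 on the AD curve gives 1843 = 3776 − 8P, so P = 241.63.

Long-run P = 241.63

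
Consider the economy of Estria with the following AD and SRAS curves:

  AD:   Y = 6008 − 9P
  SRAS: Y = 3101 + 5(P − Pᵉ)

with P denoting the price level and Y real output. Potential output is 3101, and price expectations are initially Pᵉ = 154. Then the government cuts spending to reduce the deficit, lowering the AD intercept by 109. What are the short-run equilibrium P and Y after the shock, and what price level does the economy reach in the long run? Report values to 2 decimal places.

Short run: P = 254.86, Y = 3605.29. Long run: P = 310.89.

AD shifts left: new AD is Y = 5899 − 9P. With Pᵉ = 154, SRAS is Y = 2331 + 5P.
Short run: 5899 − 9P = 2331 + 5P gives 3568 = 14P, so P = 254.86 and Y = 5899 − 9P = 3605.29.
Y = 3605.29 is above potential 3101; expectations adjust and SRAS shifts left until Y = 3101.
Long run: on the new AD curve, 3101 = 5899 − 9P gives P = 310.89.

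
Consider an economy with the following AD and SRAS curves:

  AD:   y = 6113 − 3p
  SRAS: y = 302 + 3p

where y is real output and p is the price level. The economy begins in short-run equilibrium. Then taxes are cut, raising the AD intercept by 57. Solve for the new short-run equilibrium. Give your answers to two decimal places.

p = 978.00, y = 3236.00

This is a positive demand shock: AD shifts right.
New AD: y = 6170 − 3p.
Set AD = SRAS: 6170 − 3p = 302 + 3p, so 5868 = 6p and p = 978.00.
Substituting into AD, y = 3236.00.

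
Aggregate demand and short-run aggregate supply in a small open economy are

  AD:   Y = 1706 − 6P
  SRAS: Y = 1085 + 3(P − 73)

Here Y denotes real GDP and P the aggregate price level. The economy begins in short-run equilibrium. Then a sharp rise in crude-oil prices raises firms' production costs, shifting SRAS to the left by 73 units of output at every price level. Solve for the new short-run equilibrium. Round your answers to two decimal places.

P = 101.44, Y = 1097.33

This is a negative supply shock: SRAS shifts left.
New SRAS: Y = 793 + 3P.
Set AD = SRAS: 1706 − 6P = 793 + 3P, so 913 = 9P and P = 101.44.
Substituting into AD, Y = 1097.33.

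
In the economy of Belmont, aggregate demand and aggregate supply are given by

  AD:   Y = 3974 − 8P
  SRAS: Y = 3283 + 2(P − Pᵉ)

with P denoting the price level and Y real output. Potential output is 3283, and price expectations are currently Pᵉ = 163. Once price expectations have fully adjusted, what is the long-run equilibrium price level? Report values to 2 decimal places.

Short run: with Pᵉ = 163, SRAS is Y = 2957 + 2P. Setting AD = SRAS gives 1017 = 10P, so P = 101.70 and Y = 3974 − 8P = 3160.40.
Output 3160.40 is below potential 3283, so over time expected prices fall and SRAS shifts right until Y returns to 3283.
Long run: Y = 3283 on the AD curve gives 3283 = 3974 − 8P, so P = 86.38.

Long-run P = 86.38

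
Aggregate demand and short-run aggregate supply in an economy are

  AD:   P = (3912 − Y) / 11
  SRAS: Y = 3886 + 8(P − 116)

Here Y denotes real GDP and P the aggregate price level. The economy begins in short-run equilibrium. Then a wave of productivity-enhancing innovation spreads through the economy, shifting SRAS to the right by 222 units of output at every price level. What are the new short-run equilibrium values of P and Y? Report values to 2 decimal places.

P = 38.53, Y = 3488.21

This is a positive supply shock: SRAS shifts right.
New SRAS: Y = 3180 + 8P.
Set AD = SRAS: 3912 − 11P = 3180 + 8P, so 732 = 19P and P = 38.53.
Substituting into AD, Y = 3488.21.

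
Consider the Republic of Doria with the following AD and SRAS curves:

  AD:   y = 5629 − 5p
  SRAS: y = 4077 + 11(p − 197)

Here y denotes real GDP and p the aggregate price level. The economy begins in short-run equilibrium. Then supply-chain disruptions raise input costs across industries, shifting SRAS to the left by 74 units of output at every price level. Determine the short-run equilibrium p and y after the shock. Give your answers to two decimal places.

This is a negative supply shock: SRAS shifts left.
New SRAS: y = 1836 + 11p.
Set AD = SRAS: 5629 − 5p = 1836 + 11p, so 3793 = 16p and p = 237.06.
Substituting into AD, y = 4443.69.

p = 237.06, y = 4443.69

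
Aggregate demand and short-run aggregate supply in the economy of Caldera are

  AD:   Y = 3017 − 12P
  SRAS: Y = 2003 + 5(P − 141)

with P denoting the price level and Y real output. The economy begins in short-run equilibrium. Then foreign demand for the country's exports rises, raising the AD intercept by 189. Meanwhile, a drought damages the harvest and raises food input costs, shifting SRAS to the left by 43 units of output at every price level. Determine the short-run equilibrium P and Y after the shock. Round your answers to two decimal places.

P = 114.76, Y = 1828.82

After both shocks: AD is Y = 3206 − 12P and SRAS is Y = 1255 + 5P.
Setting them equal: 1951 = 17P, so P = 114.76.
Substituting into AD, Y = 1828.82.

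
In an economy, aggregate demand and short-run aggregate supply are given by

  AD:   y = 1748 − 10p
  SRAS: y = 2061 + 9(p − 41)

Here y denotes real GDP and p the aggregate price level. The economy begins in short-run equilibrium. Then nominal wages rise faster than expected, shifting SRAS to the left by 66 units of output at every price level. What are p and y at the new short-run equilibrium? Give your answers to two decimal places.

p = 6.42, y = 1683.79

This is a negative supply shock: SRAS shifts left.
New SRAS: y = 1626 + 9p.
Set AD = SRAS: 1748 − 10p = 1626 + 9p, so 122 = 19p and p = 6.42.
Substituting into AD, y = 1683.79.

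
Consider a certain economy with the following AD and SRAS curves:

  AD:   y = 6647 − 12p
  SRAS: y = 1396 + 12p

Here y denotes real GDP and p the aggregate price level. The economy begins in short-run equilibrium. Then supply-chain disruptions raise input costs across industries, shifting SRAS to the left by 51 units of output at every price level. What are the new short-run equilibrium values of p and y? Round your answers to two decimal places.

p = 220.92, y = 3996.00

This is a negative supply shock: SRAS shifts left.
New SRAS: y = 1345 + 12p.
Set AD = SRAS: 6647 − 12p = 1345 + 12p, so 5302 = 24p and p = 220.92.
Substituting into AD, y = 3996.00.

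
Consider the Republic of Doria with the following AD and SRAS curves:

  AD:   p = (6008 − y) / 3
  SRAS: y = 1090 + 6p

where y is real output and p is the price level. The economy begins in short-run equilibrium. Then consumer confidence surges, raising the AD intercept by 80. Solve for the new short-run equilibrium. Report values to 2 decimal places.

This is a positive demand shock: AD shifts right.
New AD: y = 6088 − 3p.
Set AD = SRAS: 6088 − 3p = 1090 + 6p, so 4998 = 9p and p = 555.33.
Substituting into AD, y = 4422.00.

p = 555.33, y = 4422.00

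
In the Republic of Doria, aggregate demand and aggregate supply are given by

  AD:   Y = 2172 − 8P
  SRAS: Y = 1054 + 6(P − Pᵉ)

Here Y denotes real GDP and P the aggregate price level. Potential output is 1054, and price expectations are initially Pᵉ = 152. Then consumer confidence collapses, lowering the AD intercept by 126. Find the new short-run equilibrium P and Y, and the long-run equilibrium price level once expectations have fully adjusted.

AD shifts left: new AD is Y = 2046 − 8P. With Pᵉ = 152, SRAS is Y = 142 + 6P.
Short run: 2046 − 8P = 142 + 6P gives 1904 = 14P, so P = 136 and Y = 2046 − 8·136 = 958.
Y = 958 is below potential 1054; expectations adjust and SRAS shifts right until Y = 1054.
Long run: on the new AD curve, 1054 = 2046 − 8P gives P = 124.

Short run: P = 136, Y = 958. Long run: P = 124.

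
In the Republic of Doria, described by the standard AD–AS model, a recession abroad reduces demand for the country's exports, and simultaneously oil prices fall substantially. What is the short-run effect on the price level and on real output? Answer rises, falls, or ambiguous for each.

The first event is a negative demand shock: AD shifts left, which by itself pushes P down and Y down.
The second is a favourable supply shock: SRAS shifts right, which by itself pushes P down and Y up.
Both shocks push P down, so P falls. The two shocks push Y in opposite directions, so the effect on Y is ambiguous.

Price level: falls; output: ambiguous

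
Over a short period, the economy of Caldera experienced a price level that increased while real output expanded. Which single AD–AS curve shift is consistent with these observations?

P rose and Y rose. An AD shift moves P and Y in the same direction; an SRAS shift moves them in opposite directions.
Here P and Y moved in the same direction, so the AD curve shifted.
Since Y rose, AD shifted right.

AD shifted right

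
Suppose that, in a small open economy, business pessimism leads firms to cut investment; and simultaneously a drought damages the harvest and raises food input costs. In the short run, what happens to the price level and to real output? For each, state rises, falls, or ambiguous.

The first event is a negative demand shock: AD shifts left, which by itself pushes P down and Y down.
The second is an adverse supply shock: SRAS shifts left, which by itself pushes P up and Y down.
The two shocks push P in opposite directions, so the effect on P is ambiguous. Both shocks push Y down, so Y falls.

Price level: ambiguous; output: falls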